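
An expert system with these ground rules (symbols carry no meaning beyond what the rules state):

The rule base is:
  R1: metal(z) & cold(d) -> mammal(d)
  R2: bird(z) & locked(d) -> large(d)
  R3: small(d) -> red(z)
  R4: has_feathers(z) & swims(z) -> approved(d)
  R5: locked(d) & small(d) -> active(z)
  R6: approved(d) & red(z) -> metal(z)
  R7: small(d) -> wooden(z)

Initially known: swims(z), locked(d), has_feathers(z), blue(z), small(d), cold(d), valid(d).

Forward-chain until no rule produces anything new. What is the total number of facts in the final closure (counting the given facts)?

Round 1: R3 [small(d) -> red(z)]; R4 [has_feathers(z) & swims(z) -> approved(d)]; R5 [locked(d) & small(d) -> active(z)]; R7 [small(d) -> wooden(z)]. Adds red(z), approved(d), active(z), wooden(z).
Round 2: R6 [approved(d) & red(z) -> metal(z)]. Adds metal(z).
Round 3: R1 [metal(z) & cold(d) -> mammal(d)]. Adds mammal(d).
Closure: {active(z), approved(d), blue(z), cold(d), has_feathers(z), locked(d), mammal(d), metal(z), red(z), small(d), swims(z), valid(d), wooden(z)} — 13 facts.

13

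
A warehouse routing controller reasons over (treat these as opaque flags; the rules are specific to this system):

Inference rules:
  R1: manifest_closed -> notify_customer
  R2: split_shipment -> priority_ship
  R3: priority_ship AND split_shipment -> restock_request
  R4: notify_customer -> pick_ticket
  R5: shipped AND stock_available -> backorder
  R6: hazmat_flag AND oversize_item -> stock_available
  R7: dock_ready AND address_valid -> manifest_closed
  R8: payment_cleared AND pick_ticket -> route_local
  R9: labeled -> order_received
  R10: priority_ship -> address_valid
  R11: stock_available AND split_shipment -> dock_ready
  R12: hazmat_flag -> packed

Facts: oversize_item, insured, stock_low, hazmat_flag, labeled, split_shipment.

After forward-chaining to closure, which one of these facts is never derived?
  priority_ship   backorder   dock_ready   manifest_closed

[1] R2 [split_shipment -> priority_ship]; R6 [hazmat_flag AND oversize_item -> stock_available]; R9 [labeled -> order_received]; R12 [hazmat_flag -> packed]. ⇒ new: priority_ship, stock_available, order_received, packed.
[2] R3 [priority_ship AND split_shipment -> restock_request]; R10 [priority_ship -> address_valid]; R11 [stock_available AND split_shipment -> dock_ready]. ⇒ new: restock_request, address_valid, dock_ready.
[3] R7 [dock_ready AND address_valid -> manifest_closed]. ⇒ new: manifest_closed.
[4] R1 [manifest_closed -> notify_customer]. ⇒ new: notify_customer.
[5] R4 [notify_customer -> pick_ticket]. ⇒ new: pick_ticket.
Derived: priority_ship (round 1), manifest_closed (round 3), dock_ready (round 2). backorder never appears in any round.

backorder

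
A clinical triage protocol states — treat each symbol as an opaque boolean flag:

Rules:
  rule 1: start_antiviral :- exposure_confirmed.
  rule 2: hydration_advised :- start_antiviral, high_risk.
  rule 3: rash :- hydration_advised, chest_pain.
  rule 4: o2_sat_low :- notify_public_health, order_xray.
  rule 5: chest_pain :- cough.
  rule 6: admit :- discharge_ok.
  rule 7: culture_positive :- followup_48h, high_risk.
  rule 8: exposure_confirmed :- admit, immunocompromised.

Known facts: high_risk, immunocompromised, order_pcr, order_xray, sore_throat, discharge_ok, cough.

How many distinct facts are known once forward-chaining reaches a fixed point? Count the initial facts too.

Round 1: rule 5 [chest_pain :- cough.]; rule 6 [admit :- discharge_ok.]. New: chest_pain, admit.
Round 2: rule 8 [exposure_confirmed :- admit, immunocompromised.]. New: exposure_confirmed.
Round 3: rule 1 [start_antiviral :- exposure_confirmed.]. New: start_antiviral.
Round 4: rule 2 [hydration_advised :- start_antiviral, high_risk.]. New: hydration_advised.
Round 5: rule 3 [rash :- hydration_advised, chest_pain.]. New: rash.
Closure: {admit, chest_pain, cough, discharge_ok, exposure_confirmed, high_risk, hydration_advised, immunocompromised, order_pcr, order_xray, rash, sore_throat, start_antiviral} — 13 facts.

13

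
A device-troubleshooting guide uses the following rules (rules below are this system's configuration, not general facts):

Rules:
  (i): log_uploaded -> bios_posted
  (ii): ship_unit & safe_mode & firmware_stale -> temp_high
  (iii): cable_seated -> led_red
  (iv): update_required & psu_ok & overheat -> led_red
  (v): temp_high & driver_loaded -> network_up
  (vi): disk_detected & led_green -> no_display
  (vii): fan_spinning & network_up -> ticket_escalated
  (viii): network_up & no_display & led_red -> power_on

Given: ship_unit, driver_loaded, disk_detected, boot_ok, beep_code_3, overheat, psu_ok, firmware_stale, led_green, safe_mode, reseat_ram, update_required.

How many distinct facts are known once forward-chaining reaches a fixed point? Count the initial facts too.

17

Round 1 — (ii), (iv), (vi), derive temp_high, led_red, no_display.
Round 2 — (v), derive network_up.
Round 3 — (viii), derive power_on.
Closure: {beep_code_3, boot_ok, disk_detected, driver_loaded, firmware_stale, led_green, led_red, network_up, no_display, overheat, power_on, psu_ok, reseat_ram, safe_mode, ship_unit, temp_high, update_required} — 17 facts.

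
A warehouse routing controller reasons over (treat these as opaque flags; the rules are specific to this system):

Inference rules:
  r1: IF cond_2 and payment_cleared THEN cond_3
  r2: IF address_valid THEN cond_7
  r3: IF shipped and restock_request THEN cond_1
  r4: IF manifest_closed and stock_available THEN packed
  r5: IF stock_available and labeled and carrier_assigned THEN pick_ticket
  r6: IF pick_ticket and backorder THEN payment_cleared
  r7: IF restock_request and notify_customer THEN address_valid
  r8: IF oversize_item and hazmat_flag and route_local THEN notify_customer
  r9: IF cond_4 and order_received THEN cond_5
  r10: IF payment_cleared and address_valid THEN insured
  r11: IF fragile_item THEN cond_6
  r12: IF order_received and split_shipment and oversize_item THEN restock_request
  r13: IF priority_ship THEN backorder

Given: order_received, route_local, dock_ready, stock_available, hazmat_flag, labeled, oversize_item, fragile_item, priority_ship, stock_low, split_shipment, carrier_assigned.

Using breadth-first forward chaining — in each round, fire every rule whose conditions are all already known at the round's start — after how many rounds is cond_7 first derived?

3

[1] r5 [IF stock_available and labeled and carrier_assigned THEN pick_ticket]; r8 [IF oversize_item and hazmat_flag and route_local THEN notify_customer]; r11 [IF fragile_item THEN cond_6]; r12 [IF order_received and split_shipment and oversize_item THEN restock_request]; r13 [IF priority_ship THEN backorder]. ⇒ new: pick_ticket, notify_customer, cond_6, restock_request, backorder.
[2] r6 [IF pick_ticket and backorder THEN payment_cleared]; r7 [IF restock_request and notify_customer THEN address_valid]. ⇒ new: payment_cleared, address_valid.
[3] r2 [IF address_valid THEN cond_7]; r10 [IF payment_cleared and address_valid THEN insured]. ⇒ new: cond_7, insured.
cond_7 first appears in round 3.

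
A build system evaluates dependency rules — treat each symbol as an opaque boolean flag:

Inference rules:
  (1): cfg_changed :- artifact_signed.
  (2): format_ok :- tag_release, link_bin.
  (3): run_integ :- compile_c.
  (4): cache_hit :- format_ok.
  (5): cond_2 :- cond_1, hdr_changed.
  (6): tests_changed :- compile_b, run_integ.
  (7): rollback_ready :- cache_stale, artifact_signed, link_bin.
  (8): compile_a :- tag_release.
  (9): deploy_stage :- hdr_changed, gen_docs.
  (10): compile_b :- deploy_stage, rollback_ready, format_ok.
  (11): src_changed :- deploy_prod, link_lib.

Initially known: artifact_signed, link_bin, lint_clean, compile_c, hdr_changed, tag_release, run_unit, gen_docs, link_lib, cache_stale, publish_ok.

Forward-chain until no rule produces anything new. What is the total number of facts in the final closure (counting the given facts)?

20

Round 1 fires (1), (2), (3), (7), (8), (9), giving cfg_changed, format_ok, run_integ, rollback_ready, compile_a, deploy_stage.
Round 2 fires (4), (10), giving cache_hit, compile_b.
Round 3 fires (6), giving tests_changed.
Closure: {artifact_signed, cache_hit, cache_stale, cfg_changed, compile_a, compile_b, compile_c, deploy_stage, format_ok, gen_docs, hdr_changed, link_bin, link_lib, lint_clean, publish_ok, rollback_ready, run_integ, run_unit, tag_release, tests_changed} — 20 facts.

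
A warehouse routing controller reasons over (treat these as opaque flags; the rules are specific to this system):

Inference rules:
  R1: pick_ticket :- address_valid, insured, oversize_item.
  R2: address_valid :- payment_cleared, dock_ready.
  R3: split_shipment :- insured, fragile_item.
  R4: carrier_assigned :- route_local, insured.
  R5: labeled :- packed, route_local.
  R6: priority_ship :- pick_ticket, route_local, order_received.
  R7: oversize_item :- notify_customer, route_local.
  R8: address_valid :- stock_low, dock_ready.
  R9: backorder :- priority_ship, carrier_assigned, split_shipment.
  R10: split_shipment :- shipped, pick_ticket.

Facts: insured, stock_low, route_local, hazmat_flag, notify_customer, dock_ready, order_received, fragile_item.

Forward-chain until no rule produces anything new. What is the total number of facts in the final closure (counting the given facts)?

15

[1] R3 [split_shipment :- insured, fragile_item.]; R4 [carrier_assigned :- route_local, insured.]; R7 [oversize_item :- notify_customer, route_local.]; R8 [address_valid :- stock_low, dock_ready.]. ⇒ new: split_shipment, carrier_assigned, oversize_item, address_valid.
[2] R1 [pick_ticket :- address_valid, insured, oversize_item.]. ⇒ new: pick_ticket.
[3] R6 [priority_ship :- pick_ticket, route_local, order_received.]. ⇒ new: priority_ship.
[4] R9 [backorder :- priority_ship, carrier_assigned, split_shipment.]. ⇒ new: backorder.
Closure: {address_valid, backorder, carrier_assigned, dock_ready, fragile_item, hazmat_flag, insured, notify_customer, order_received, oversize_item, pick_ticket, priority_ship, route_local, split_shipment, stock_low} — 15 facts.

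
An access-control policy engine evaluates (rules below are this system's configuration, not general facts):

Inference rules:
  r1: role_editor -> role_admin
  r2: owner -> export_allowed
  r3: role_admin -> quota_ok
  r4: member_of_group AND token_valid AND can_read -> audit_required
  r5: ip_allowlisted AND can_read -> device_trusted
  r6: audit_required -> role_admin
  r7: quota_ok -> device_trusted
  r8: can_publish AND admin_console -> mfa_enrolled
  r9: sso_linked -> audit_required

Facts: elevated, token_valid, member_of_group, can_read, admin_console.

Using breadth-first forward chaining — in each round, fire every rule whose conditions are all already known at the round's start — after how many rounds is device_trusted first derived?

Round 1: r4 [member_of_group AND token_valid AND can_read -> audit_required]. New: audit_required.
Round 2: r6 [audit_required -> role_admin]. New: role_admin.
Round 3: r3 [role_admin -> quota_ok]. New: quota_ok.
Round 4: r7 [quota_ok -> device_trusted]. New: device_trusted.
device_trusted first appears in round 4.

4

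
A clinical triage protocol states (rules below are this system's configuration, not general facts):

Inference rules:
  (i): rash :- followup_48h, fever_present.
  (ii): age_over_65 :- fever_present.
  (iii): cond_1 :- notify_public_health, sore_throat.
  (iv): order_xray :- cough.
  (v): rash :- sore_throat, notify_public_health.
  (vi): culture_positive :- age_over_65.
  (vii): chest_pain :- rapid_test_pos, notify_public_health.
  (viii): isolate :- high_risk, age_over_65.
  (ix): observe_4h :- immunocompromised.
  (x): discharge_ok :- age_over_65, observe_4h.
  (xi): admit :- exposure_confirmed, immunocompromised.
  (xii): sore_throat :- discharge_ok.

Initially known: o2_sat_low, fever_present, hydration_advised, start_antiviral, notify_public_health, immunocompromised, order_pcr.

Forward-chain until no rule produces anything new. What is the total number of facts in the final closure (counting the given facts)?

14

[1] (ii) [age_over_65 :- fever_present.]; (ix) [observe_4h :- immunocompromised.]. ⇒ new: age_over_65, observe_4h.
[2] (vi) [culture_positive :- age_over_65.]; (x) [discharge_ok :- age_over_65, observe_4h.]. ⇒ new: culture_positive, discharge_ok.
[3] (xii) [sore_throat :- discharge_ok.]. ⇒ new: sore_throat.
[4] (iii) [cond_1 :- notify_public_health, sore_throat.]; (v) [rash :- sore_throat, notify_public_health.]. ⇒ new: cond_1, rash.
Closure: {age_over_65, cond_1, culture_positive, discharge_ok, fever_present, hydration_advised, immunocompromised, notify_public_health, o2_sat_low, observe_4h, order_pcr, rash, sore_throat, start_antiviral} — 14 facts.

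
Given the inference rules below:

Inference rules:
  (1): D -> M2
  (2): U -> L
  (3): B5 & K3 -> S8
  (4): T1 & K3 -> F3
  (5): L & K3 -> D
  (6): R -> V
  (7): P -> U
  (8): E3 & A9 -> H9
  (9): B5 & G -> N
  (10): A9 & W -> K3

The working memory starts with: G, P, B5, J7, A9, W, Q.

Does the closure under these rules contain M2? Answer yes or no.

yes

Round 1: (7) [P -> U]; (9) [B5 & G -> N]; (10) [A9 & W -> K3]. New: U, N, K3.
Round 2: (2) [U -> L]; (3) [B5 & K3 -> S8]. New: L, S8.
Round 3: (5) [L & K3 -> D]. New: D.
Round 4: (1) [D -> M2]. New: M2.
M2 appears in round 4, so it is derivable.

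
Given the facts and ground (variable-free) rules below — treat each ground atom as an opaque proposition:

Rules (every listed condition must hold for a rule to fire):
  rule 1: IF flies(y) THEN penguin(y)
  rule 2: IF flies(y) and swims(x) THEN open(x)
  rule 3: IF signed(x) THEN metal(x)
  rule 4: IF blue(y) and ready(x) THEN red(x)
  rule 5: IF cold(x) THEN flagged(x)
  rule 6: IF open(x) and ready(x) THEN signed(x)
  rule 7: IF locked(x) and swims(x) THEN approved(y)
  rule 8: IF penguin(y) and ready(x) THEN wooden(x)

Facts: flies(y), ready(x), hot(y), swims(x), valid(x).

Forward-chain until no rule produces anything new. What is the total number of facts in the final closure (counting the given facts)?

10

[1] rule 1 [IF flies(y) THEN penguin(y)]; rule 2 [IF flies(y) and swims(x) THEN open(x)]. ⇒ new: penguin(y), open(x).
[2] rule 6 [IF open(x) and ready(x) THEN signed(x)]; rule 8 [IF penguin(y) and ready(x) THEN wooden(x)]. ⇒ new: signed(x), wooden(x).
[3] rule 3 [IF signed(x) THEN metal(x)]. ⇒ new: metal(x).
Closure: {flies(y), hot(y), metal(x), open(x), penguin(y), ready(x), signed(x), swims(x), valid(x), wooden(x)} — 10 facts.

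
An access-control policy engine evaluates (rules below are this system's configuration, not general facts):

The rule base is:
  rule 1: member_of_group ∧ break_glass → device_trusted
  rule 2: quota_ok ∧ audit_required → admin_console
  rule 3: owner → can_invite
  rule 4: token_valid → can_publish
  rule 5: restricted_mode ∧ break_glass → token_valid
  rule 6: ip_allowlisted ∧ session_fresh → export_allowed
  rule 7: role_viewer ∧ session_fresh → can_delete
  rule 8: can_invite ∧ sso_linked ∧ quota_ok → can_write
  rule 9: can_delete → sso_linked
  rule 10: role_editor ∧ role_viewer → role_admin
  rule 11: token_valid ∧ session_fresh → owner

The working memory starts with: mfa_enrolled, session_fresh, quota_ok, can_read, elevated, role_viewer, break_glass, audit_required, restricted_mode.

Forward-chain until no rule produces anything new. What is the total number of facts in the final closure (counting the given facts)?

Round 1 — rule 2, rule 5, rule 7, derive admin_console, token_valid, can_delete.
Round 2 — rule 4, rule 9, rule 11, derive can_publish, sso_linked, owner.
Round 3 — rule 3, derive can_invite.
Round 4 — rule 8, derive can_write.
Closure: {admin_console, audit_required, break_glass, can_delete, can_invite, can_publish, can_read, can_write, elevated, mfa_enrolled, owner, quota_ok, restricted_mode, role_viewer, session_fresh, sso_linked, token_valid} — 17 facts.

17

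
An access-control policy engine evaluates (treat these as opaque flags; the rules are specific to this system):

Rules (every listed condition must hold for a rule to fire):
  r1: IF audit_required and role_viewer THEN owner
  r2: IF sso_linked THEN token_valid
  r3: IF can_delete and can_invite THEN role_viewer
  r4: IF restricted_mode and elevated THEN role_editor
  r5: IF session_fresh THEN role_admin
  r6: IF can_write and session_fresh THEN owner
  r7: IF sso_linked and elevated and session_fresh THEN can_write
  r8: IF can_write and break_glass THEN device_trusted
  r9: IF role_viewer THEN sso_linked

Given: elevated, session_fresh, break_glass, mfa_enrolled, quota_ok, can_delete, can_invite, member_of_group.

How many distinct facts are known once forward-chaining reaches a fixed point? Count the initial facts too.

Round 1: r3 [IF can_delete and can_invite THEN role_viewer]; r5 [IF session_fresh THEN role_admin]. Adds role_viewer, role_admin.
Round 2: r9 [IF role_viewer THEN sso_linked]. Adds sso_linked.
Round 3: r2 [IF sso_linked THEN token_valid]; r7 [IF sso_linked and elevated and session_fresh THEN can_write]. Adds token_valid, can_write.
Round 4: r6 [IF can_write and session_fresh THEN owner]; r8 [IF can_write and break_glass THEN device_trusted]. Adds owner, device_trusted.
Closure: {break_glass, can_delete, can_invite, can_write, device_trusted, elevated, member_of_group, mfa_enrolled, owner, quota_ok, role_admin, role_viewer, session_fresh, sso_linked, token_valid} — 15 facts.

15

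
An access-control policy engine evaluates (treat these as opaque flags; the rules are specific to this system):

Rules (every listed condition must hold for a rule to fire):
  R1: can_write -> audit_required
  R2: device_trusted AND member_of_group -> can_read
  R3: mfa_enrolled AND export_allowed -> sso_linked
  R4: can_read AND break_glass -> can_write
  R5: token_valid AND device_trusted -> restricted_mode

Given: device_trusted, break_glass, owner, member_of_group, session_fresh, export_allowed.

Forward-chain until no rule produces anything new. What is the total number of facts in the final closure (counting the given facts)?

9

Round 1: R2 [device_trusted AND member_of_group -> can_read]. New: can_read.
Round 2: R4 [can_read AND break_glass -> can_write]. New: can_write.
Round 3: R1 [can_write -> audit_required]. New: audit_required.
Closure: {audit_required, break_glass, can_read, can_write, device_trusted, export_allowed, member_of_group, owner, session_fresh} — 9 facts.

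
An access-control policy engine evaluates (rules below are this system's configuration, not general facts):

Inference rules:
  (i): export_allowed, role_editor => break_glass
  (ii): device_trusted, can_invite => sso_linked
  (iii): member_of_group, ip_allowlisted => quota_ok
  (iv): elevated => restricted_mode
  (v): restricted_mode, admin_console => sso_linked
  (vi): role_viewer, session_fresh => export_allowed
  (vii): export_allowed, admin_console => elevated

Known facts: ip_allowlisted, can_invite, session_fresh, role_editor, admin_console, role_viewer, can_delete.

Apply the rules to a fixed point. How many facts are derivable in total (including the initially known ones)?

12

Round 1: (vi) [role_viewer, session_fresh => export_allowed]. Adds export_allowed.
Round 2: (i) [export_allowed, role_editor => break_glass]; (vii) [export_allowed, admin_console => elevated]. Adds break_glass, elevated.
Round 3: (iv) [elevated => restricted_mode]. Adds restricted_mode.
Round 4: (v) [restricted_mode, admin_console => sso_linked]. Adds sso_linked.
Closure: {admin_console, break_glass, can_delete, can_invite, elevated, export_allowed, ip_allowlisted, restricted_mode, role_editor, role_viewer, session_fresh, sso_linked} — 12 facts.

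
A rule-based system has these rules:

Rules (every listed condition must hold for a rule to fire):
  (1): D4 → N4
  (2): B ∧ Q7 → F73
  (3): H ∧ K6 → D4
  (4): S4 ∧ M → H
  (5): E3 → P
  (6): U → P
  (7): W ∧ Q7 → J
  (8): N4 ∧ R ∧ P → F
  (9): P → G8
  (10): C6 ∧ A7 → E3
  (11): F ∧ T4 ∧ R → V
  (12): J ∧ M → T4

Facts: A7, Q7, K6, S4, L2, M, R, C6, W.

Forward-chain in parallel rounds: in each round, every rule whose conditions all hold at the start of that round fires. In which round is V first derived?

5

[1] (4) [S4 ∧ M → H]; (7) [W ∧ Q7 → J]; (10) [C6 ∧ A7 → E3]. ⇒ new: H, J, E3.
[2] (3) [H ∧ K6 → D4]; (5) [E3 → P]; (12) [J ∧ M → T4]. ⇒ new: D4, P, T4.
[3] (1) [D4 → N4]; (9) [P → G8]. ⇒ new: N4, G8.
[4] (8) [N4 ∧ R ∧ P → F]. ⇒ new: F.
[5] (11) [F ∧ T4 ∧ R → V]. ⇒ new: V.
V first appears in round 5.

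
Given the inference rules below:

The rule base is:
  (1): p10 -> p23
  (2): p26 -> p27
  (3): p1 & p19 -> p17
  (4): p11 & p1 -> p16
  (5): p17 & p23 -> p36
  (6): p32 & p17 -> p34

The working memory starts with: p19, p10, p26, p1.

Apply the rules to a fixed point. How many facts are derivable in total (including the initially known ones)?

[1] (1) [p10 -> p23]; (2) [p26 -> p27]; (3) [p1 & p19 -> p17]. ⇒ new: p23, p27, p17.
[2] (5) [p17 & p23 -> p36]. ⇒ new: p36.
Closure: {p1, p10, p17, p19, p23, p26, p27, p36} — 8 facts.

8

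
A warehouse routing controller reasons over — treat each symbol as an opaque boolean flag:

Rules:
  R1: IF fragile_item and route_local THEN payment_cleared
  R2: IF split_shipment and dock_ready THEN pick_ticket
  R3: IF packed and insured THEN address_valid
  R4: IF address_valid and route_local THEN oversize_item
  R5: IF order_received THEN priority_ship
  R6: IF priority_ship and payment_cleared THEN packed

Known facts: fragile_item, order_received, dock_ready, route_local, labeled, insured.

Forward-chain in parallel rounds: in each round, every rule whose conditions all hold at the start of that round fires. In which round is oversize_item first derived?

Round 1: R1 [IF fragile_item and route_local THEN payment_cleared]; R5 [IF order_received THEN priority_ship]. New: payment_cleared, priority_ship.
Round 2: R6 [IF priority_ship and payment_cleared THEN packed]. New: packed.
Round 3: R3 [IF packed and insured THEN address_valid]. New: address_valid.
Round 4: R4 [IF address_valid and route_local THEN oversize_item]. New: oversize_item.
oversize_item first appears in round 4.

4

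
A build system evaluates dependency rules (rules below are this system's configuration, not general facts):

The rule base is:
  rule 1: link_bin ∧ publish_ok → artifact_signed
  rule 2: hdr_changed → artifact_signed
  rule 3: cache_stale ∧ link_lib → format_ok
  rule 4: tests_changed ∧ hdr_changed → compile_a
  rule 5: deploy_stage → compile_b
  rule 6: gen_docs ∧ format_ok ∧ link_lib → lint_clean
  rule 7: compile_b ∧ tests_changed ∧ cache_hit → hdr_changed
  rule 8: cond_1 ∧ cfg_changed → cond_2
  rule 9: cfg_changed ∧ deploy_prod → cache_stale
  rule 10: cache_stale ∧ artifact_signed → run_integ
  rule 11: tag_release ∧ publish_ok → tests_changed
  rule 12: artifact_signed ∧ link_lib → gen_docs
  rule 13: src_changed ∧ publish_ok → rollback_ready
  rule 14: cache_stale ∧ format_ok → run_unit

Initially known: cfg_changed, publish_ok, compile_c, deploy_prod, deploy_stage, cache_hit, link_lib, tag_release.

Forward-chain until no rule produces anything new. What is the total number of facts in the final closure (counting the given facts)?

[1] rule 5 [deploy_stage → compile_b]; rule 9 [cfg_changed ∧ deploy_prod → cache_stale]; rule 11 [tag_release ∧ publish_ok → tests_changed]. ⇒ new: compile_b, cache_stale, tests_changed.
[2] rule 3 [cache_stale ∧ link_lib → format_ok]; rule 7 [compile_b ∧ tests_changed ∧ cache_hit → hdr_changed]. ⇒ new: format_ok, hdr_changed.
[3] rule 2 [hdr_changed → artifact_signed]; rule 4 [tests_changed ∧ hdr_changed → compile_a]; rule 14 [cache_stale ∧ format_ok → run_unit]. ⇒ new: artifact_signed, compile_a, run_unit.
[4] rule 10 [cache_stale ∧ artifact_signed → run_integ]; rule 12 [artifact_signed ∧ link_lib → gen_docs]. ⇒ new: run_integ, gen_docs.
[5] rule 6 [gen_docs ∧ format_ok ∧ link_lib → lint_clean]. ⇒ new: lint_clean.
Closure: {artifact_signed, cache_hit, cache_stale, cfg_changed, compile_a, compile_b, compile_c, deploy_prod, deploy_stage, format_ok, gen_docs, hdr_changed, link_lib, lint_clean, publish_ok, run_integ, run_unit, tag_release, tests_changed} — 19 facts.

19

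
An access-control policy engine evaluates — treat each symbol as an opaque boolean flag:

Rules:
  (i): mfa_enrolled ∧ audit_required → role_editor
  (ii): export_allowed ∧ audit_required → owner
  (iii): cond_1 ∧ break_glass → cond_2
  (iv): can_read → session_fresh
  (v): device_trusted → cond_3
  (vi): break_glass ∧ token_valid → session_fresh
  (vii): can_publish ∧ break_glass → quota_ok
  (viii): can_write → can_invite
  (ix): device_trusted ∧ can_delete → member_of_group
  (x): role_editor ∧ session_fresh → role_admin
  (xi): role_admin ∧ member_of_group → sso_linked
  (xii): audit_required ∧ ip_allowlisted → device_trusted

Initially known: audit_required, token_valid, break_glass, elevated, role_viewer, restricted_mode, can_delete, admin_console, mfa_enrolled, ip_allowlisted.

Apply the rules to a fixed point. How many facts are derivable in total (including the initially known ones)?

Round 1 — (i), (vi), (xii), derive role_editor, session_fresh, device_trusted.
Round 2 — (v), (ix), (x), derive cond_3, member_of_group, role_admin.
Round 3 — (xi), derive sso_linked.
Closure: {admin_console, audit_required, break_glass, can_delete, cond_3, device_trusted, elevated, ip_allowlisted, member_of_group, mfa_enrolled, restricted_mode, role_admin, role_editor, role_viewer, session_fresh, sso_linked, token_valid} — 17 facts.

17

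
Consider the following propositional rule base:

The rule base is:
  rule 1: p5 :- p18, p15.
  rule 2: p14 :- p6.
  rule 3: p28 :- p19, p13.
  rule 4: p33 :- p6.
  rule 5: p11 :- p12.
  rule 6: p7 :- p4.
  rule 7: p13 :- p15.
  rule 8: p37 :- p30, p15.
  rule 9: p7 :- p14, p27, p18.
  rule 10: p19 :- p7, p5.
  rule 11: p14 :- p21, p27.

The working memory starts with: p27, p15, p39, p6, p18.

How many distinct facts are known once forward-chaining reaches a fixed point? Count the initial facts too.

12

Round 1 — rule 1, rule 2, rule 4, rule 7, derive p5, p14, p33, p13.
Round 2 — rule 9, derive p7.
Round 3 — rule 10, derive p19.
Round 4 — rule 3, derive p28.
Closure: {p13, p14, p15, p18, p19, p27, p28, p33, p39, p5, p6, p7} — 12 facts.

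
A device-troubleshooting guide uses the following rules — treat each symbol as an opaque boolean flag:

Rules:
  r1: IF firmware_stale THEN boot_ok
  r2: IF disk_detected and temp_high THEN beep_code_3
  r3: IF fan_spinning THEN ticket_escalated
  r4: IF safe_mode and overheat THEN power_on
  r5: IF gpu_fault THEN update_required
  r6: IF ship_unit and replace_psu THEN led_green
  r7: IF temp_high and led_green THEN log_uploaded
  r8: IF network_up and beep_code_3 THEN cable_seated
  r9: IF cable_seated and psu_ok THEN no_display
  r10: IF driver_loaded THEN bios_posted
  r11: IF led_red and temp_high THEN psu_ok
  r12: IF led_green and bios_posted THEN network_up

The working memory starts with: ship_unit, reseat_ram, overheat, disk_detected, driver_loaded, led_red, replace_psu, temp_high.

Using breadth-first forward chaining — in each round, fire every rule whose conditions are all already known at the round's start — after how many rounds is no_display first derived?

4

Round 1 — r2, r6, r10, r11, derive beep_code_3, led_green, bios_posted, psu_ok.
Round 2 — r7, r12, derive log_uploaded, network_up.
Round 3 — r8, derive cable_seated.
Round 4 — r9, derive no_display.
no_display first appears in round 4.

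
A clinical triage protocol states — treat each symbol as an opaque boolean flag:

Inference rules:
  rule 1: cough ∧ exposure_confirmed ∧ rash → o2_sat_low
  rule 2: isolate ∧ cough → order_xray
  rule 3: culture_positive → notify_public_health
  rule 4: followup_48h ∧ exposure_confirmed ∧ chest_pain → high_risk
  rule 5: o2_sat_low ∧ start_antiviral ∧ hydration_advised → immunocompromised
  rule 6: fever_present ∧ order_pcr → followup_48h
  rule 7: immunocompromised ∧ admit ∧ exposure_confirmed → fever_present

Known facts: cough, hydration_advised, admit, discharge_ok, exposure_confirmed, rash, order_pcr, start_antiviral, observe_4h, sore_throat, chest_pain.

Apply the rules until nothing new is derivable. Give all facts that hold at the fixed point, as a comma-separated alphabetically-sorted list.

admit, chest_pain, cough, discharge_ok, exposure_confirmed, fever_present, followup_48h, high_risk, hydration_advised, immunocompromised, o2_sat_low, observe_4h, order_pcr, rash, sore_throat, start_antiviral

Round 1: rule 1 [cough ∧ exposure_confirmed ∧ rash → o2_sat_low]. Adds o2_sat_low.
Round 2: rule 5 [o2_sat_low ∧ start_antiviral ∧ hydration_advised → immunocompromised]. Adds immunocompromised.
Round 3: rule 7 [immunocompromised ∧ admit ∧ exposure_confirmed → fever_present]. Adds fever_present.
Round 4: rule 6 [fever_present ∧ order_pcr → followup_48h]. Adds followup_48h.
Round 5: rule 4 [followup_48h ∧ exposure_confirmed ∧ chest_pain → high_risk]. Adds high_risk.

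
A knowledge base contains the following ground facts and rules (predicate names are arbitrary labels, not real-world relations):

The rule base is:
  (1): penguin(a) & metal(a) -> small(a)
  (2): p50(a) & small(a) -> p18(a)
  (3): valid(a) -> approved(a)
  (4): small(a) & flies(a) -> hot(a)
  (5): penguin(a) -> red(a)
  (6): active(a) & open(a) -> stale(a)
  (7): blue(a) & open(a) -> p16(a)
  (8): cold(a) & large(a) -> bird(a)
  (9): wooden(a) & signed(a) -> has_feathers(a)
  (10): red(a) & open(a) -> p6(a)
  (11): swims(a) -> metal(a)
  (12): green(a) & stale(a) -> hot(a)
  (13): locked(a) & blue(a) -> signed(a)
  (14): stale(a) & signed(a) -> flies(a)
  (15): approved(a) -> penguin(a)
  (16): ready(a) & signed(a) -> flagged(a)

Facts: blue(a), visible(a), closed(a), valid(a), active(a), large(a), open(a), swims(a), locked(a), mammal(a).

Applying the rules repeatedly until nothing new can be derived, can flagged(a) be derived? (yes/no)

Round 1: (3) [valid(a) -> approved(a)]; (6) [active(a) & open(a) -> stale(a)]; (7) [blue(a) & open(a) -> p16(a)]; (11) [swims(a) -> metal(a)]; (13) [locked(a) & blue(a) -> signed(a)]. Adds approved(a), stale(a), p16(a), metal(a), signed(a).
Round 2: (14) [stale(a) & signed(a) -> flies(a)]; (15) [approved(a) -> penguin(a)]. Adds flies(a), penguin(a).
Round 3: (1) [penguin(a) & metal(a) -> small(a)]; (5) [penguin(a) -> red(a)]. Adds small(a), red(a).
Round 4: (4) [small(a) & flies(a) -> hot(a)]; (10) [red(a) & open(a) -> p6(a)]. Adds hot(a), p6(a).
Fixed point reached. flagged(a) is concluded only by (16); (16) needs ready(a) (never derived).

no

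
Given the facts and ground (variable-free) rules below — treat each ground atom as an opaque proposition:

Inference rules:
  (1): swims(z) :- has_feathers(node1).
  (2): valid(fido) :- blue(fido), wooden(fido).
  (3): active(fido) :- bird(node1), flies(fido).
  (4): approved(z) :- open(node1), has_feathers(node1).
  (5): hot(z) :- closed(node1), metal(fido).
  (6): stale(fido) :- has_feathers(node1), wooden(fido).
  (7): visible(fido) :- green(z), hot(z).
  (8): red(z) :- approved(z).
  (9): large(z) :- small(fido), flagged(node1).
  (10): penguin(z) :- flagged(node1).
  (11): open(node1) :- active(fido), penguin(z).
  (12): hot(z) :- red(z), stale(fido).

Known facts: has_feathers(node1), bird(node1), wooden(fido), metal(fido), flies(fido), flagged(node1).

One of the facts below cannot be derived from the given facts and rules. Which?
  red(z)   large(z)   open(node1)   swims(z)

large(z)

[1] (1) [swims(z) :- has_feathers(node1).]; (3) [active(fido) :- bird(node1), flies(fido).]; (6) [stale(fido) :- has_feathers(node1), wooden(fido).]; (10) [penguin(z) :- flagged(node1).]. ⇒ new: swims(z), active(fido), stale(fido), penguin(z).
[2] (11) [open(node1) :- active(fido), penguin(z).]. ⇒ new: open(node1).
[3] (4) [approved(z) :- open(node1), has_feathers(node1).]. ⇒ new: approved(z).
[4] (8) [red(z) :- approved(z).]. ⇒ new: red(z).
[5] (12) [hot(z) :- red(z), stale(fido).]. ⇒ new: hot(z).
Derived: open(node1) (round 2), swims(z) (round 1), red(z) (round 4). large(z) never appears in any round.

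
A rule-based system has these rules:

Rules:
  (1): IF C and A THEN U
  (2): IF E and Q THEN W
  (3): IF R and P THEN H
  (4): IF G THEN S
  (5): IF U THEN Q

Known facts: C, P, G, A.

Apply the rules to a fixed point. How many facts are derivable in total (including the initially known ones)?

7

Round 1: (1) [IF C and A THEN U]; (4) [IF G THEN S]. Adds U, S.
Round 2: (5) [IF U THEN Q]. Adds Q.
Closure: {A, C, G, P, Q, S, U} — 7 facts.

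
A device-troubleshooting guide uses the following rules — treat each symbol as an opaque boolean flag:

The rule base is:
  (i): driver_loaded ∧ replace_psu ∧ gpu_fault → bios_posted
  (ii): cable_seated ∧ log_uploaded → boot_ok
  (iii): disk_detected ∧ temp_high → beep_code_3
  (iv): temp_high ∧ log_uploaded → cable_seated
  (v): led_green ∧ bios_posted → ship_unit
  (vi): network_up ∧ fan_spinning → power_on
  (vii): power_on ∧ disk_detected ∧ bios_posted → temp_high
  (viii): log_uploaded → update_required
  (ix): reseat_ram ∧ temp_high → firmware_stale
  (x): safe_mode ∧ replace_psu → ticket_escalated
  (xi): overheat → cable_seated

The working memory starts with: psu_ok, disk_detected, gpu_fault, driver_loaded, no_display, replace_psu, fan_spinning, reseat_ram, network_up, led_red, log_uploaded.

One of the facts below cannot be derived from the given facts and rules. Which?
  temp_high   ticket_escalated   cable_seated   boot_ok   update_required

[1] (i) [driver_loaded ∧ replace_psu ∧ gpu_fault → bios_posted]; (vi) [network_up ∧ fan_spinning → power_on]; (viii) [log_uploaded → update_required]. ⇒ new: bios_posted, power_on, update_required.
[2] (vii) [power_on ∧ disk_detected ∧ bios_posted → temp_high]. ⇒ new: temp_high.
[3] (iii) [disk_detected ∧ temp_high → beep_code_3]; (iv) [temp_high ∧ log_uploaded → cable_seated]; (ix) [reseat_ram ∧ temp_high → firmware_stale]. ⇒ new: beep_code_3, cable_seated, firmware_stale.
[4] (ii) [cable_seated ∧ log_uploaded → boot_ok]. ⇒ new: boot_ok.
Derived: update_required (round 1), cable_seated (round 3), boot_ok (round 4), temp_high (round 2). ticket_escalated never appears in any round.

ticket_escalated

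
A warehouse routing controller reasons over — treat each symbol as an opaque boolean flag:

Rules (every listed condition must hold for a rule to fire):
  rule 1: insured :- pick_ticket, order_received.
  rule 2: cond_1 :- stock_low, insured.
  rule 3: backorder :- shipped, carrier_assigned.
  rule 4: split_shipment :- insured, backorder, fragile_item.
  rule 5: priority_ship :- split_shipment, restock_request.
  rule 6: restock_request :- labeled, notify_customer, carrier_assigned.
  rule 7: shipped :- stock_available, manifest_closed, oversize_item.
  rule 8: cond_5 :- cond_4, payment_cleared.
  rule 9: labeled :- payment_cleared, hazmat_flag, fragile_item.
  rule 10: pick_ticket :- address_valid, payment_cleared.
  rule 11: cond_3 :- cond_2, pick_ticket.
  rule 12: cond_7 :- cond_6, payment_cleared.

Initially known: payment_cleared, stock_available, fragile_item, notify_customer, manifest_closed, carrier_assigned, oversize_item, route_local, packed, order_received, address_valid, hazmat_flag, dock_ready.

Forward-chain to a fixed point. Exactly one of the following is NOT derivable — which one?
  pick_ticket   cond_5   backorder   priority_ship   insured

Round 1: rule 7 [shipped :- stock_available, manifest_closed, oversize_item.]; rule 9 [labeled :- payment_cleared, hazmat_flag, fragile_item.]; rule 10 [pick_ticket :- address_valid, payment_cleared.]. New: shipped, labeled, pick_ticket.
Round 2: rule 1 [insured :- pick_ticket, order_received.]; rule 3 [backorder :- shipped, carrier_assigned.]; rule 6 [restock_request :- labeled, notify_customer, carrier_assigned.]. New: insured, backorder, restock_request.
Round 3: rule 4 [split_shipment :- insured, backorder, fragile_item.]. New: split_shipment.
Round 4: rule 5 [priority_ship :- split_shipment, restock_request.]. New: priority_ship.
Derived: priority_ship (round 4), backorder (round 2), pick_ticket (round 1), insured (round 2). cond_5 never appears in any round.

cond_5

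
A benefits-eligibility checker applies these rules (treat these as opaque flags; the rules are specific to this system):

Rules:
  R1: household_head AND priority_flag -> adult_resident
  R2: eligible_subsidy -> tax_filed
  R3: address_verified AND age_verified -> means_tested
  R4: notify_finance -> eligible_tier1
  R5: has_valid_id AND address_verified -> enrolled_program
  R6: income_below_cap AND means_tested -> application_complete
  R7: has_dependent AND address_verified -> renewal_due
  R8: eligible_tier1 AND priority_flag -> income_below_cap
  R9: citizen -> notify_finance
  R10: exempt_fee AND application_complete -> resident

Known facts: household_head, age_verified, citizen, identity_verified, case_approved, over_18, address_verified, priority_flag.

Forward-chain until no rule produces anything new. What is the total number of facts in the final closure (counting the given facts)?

[1] R1 [household_head AND priority_flag -> adult_resident]; R3 [address_verified AND age_verified -> means_tested]; R9 [citizen -> notify_finance]. ⇒ new: adult_resident, means_tested, notify_finance.
[2] R4 [notify_finance -> eligible_tier1]. ⇒ new: eligible_tier1.
[3] R8 [eligible_tier1 AND priority_flag -> income_below_cap]. ⇒ new: income_below_cap.
[4] R6 [income_below_cap AND means_tested -> application_complete]. ⇒ new: application_complete.
Closure: {address_verified, adult_resident, age_verified, application_complete, case_approved, citizen, eligible_tier1, household_head, identity_verified, income_below_cap, means_tested, notify_finance, over_18, priority_flag} — 14 facts.

14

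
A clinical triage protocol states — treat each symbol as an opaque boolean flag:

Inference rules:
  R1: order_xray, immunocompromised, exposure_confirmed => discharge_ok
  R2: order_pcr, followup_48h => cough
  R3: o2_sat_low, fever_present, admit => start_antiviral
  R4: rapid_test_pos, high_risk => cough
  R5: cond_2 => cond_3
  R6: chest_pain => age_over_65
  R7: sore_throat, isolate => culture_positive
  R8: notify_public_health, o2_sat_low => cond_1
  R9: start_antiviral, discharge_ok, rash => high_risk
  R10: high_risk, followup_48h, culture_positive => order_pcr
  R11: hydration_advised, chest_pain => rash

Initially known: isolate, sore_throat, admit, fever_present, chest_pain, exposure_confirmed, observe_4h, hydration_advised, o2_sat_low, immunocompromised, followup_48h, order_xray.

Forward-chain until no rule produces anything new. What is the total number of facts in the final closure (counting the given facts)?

[1] R1 [order_xray, immunocompromised, exposure_confirmed => discharge_ok]; R3 [o2_sat_low, fever_present, admit => start_antiviral]; R6 [chest_pain => age_over_65]; R7 [sore_throat, isolate => culture_positive]; R11 [hydration_advised, chest_pain => rash]. ⇒ new: discharge_ok, start_antiviral, age_over_65, culture_positive, rash.
[2] R9 [start_antiviral, discharge_ok, rash => high_risk]. ⇒ new: high_risk.
[3] R10 [high_risk, followup_48h, culture_positive => order_pcr]. ⇒ new: order_pcr.
[4] R2 [order_pcr, followup_48h => cough]. ⇒ new: cough.
Closure: {admit, age_over_65, chest_pain, cough, culture_positive, discharge_ok, exposure_confirmed, fever_present, followup_48h, high_risk, hydration_advised, immunocompromised, isolate, o2_sat_low, observe_4h, order_pcr, order_xray, rash, sore_throat, start_antiviral} — 20 facts.

20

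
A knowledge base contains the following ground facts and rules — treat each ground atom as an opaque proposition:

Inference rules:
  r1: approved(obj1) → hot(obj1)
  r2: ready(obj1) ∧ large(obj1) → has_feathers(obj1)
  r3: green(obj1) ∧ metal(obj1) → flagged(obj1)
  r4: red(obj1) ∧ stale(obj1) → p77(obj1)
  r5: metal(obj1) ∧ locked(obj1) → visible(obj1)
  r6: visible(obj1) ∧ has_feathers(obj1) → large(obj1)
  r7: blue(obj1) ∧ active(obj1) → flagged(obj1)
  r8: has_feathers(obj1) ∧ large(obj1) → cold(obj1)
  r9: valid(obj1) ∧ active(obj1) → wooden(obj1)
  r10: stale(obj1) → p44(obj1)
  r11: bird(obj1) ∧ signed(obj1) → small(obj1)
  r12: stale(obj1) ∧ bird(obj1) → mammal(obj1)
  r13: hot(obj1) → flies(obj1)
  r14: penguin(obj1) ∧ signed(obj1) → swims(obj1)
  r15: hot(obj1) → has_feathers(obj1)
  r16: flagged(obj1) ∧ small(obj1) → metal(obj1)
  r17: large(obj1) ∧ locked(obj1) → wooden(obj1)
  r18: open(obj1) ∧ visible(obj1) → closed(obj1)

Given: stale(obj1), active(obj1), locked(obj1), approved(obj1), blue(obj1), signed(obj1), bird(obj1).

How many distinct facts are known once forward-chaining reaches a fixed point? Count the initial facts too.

19

Round 1: r1 [approved(obj1) → hot(obj1)]; r7 [blue(obj1) ∧ active(obj1) → flagged(obj1)]; r10 [stale(obj1) → p44(obj1)]; r11 [bird(obj1) ∧ signed(obj1) → small(obj1)]; r12 [stale(obj1) ∧ bird(obj1) → mammal(obj1)]. Adds hot(obj1), flagged(obj1), p44(obj1), small(obj1), mammal(obj1).
Round 2: r13 [hot(obj1) → flies(obj1)]; r15 [hot(obj1) → has_feathers(obj1)]; r16 [flagged(obj1) ∧ small(obj1) → metal(obj1)]. Adds flies(obj1), has_feathers(obj1), metal(obj1).
Round 3: r5 [metal(obj1) ∧ locked(obj1) → visible(obj1)]. Adds visible(obj1).
Round 4: r6 [visible(obj1) ∧ has_feathers(obj1) → large(obj1)]. Adds large(obj1).
Round 5: r8 [has_feathers(obj1) ∧ large(obj1) → cold(obj1)]; r17 [large(obj1) ∧ locked(obj1) → wooden(obj1)]. Adds cold(obj1), wooden(obj1).
Closure: {active(obj1), approved(obj1), bird(obj1), blue(obj1), cold(obj1), flagged(obj1), flies(obj1), has_feathers(obj1), hot(obj1), large(obj1), locked(obj1), mammal(obj1), metal(obj1), p44(obj1), signed(obj1), small(obj1), stale(obj1), visible(obj1), wooden(obj1)} — 19 facts.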